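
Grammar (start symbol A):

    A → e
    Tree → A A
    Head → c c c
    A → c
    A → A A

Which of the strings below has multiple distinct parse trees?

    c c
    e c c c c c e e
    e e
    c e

e c c c c c e e

c c: 1 tree
e c c c c c e e: 429 trees
e e: 1 tree
c e: 1 tree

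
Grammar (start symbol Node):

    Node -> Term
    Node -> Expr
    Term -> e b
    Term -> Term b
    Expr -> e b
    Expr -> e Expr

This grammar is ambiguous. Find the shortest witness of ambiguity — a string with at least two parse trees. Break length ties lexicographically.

e b

length 2: e b has 2 parse trees

Two derivations of e b:
  Node ⇒ Term ⇒ e b
  Node ⇒ Expr ⇒ e b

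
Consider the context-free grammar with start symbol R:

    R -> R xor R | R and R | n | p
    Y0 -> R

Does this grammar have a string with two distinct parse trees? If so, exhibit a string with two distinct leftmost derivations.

Ambiguous

Witness: n and n and n

Derivation 1: R ⇒ R and R ⇒ R and R and R ⇒ n and R and R ⇒ n and n and R ⇒ n and n and n
Derivation 2: R ⇒ R and R ⇒ n and R ⇒ n and R and R ⇒ n and n and R ⇒ n and n and n

Two distinct leftmost derivations for the same string.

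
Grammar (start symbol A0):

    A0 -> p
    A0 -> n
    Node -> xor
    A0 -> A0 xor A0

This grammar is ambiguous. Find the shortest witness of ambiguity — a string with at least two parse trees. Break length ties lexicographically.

length 1: no string has ≥2 trees
length 3: no string has ≥2 trees
length 5: n xor n xor n has 2 parse trees

Two derivations of n xor n xor n:
  A0 ⇒ A0 xor A0 ⇒ n xor A0 ⇒ n xor A0 xor A0 ⇒ n xor n xor A0 ⇒ n xor n xor n
  A0 ⇒ A0 xor A0 ⇒ A0 xor A0 xor A0 ⇒ n xor A0 xor A0 ⇒ n xor n xor A0 ⇒ n xor n xor n

n xor n xor n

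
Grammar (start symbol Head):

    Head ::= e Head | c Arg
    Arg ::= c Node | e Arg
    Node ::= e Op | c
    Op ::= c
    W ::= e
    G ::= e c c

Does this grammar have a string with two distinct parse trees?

Only Head, Arg, Node, Op are reachable from Head; ignoring the rest: The reachable rules are right-linear with at most one rule per (nonterminal, next-terminal) pair. Each input token forces the next rule, so parsing is deterministic.

Unambiguous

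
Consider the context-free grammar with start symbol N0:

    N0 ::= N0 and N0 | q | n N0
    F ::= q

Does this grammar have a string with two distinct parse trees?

Ambiguous

Witness: n q and q

Derivation 1: N0 ⇒ N0 and N0 ⇒ n N0 and N0 ⇒ n q and N0 ⇒ n q and q
Derivation 2: N0 ⇒ n N0 ⇒ n N0 and N0 ⇒ n q and N0 ⇒ n q and q

Two distinct leftmost derivations for the same string.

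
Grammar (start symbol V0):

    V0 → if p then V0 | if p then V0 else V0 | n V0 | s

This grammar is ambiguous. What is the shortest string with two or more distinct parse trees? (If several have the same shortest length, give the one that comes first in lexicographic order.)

if p then if p then s else s

length 1: no string has ≥2 trees
length 2: no string has ≥2 trees
length 3: no string has ≥2 trees
length 4: no string has ≥2 trees
length 5: no string has ≥2 trees
length 6: no string has ≥2 trees
length 7: no string has ≥2 trees
length 8: no string has ≥2 trees
length 9: if p then if p then s else s has 2 parse trees

Two derivations of if p then if p then s else s:
  V0 ⇒ if p then V0 ⇒ if p then if p then V0 else V0 ⇒ if p then if p then s else V0 ⇒ if p then if p then s else s
  V0 ⇒ if p then V0 else V0 ⇒ if p then if p then V0 else V0 ⇒ if p then if p then s else V0 ⇒ if p then if p then s else s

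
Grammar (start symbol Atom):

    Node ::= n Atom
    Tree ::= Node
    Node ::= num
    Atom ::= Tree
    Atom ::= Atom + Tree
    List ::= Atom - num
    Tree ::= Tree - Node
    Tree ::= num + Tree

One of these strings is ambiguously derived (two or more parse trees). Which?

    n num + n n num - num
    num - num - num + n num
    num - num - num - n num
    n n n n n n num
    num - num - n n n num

n num + n n num - num

n num + n n num - num: 12 trees
num - num - num + n num: 1 tree
num - num - num - n num: 1 tree
n n n n n n num: 1 tree
num - num - n n n num: 1 tree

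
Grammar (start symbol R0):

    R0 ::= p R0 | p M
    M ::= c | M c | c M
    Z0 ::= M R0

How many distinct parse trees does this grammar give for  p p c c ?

Parse trees for p p c c:
  [R0 p [R0 p [M [M c] c]]]
  [R0 p [R0 p [M c [M c]]]]

2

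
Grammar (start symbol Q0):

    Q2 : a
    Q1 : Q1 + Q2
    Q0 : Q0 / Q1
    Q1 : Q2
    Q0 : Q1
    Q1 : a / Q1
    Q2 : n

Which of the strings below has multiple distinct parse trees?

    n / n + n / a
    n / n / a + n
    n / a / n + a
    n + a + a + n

n / n + n / a: 1 tree
n / n / a + n: 1 tree
n / a / n + a: 3 trees
n + a + a + n: 1 tree

n / a / n + a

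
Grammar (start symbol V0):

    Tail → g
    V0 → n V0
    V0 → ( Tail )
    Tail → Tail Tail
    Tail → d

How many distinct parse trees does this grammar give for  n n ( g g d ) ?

Parse trees for n n ( g g d ):
  [V0 n [V0 n [V0 ( [Tail [Tail g] [Tail [Tail g] [Tail d]]] )]]]
  [V0 n [V0 n [V0 ( [Tail [Tail [Tail g] [Tail g]] [Tail d]] )]]]

2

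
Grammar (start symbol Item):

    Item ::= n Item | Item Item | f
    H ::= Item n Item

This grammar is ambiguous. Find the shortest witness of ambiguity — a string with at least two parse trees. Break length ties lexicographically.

f f f

length 1: no string has ≥2 trees
length 2: no string has ≥2 trees
length 3: f f f has 2 parse trees

Two derivations of f f f:
  Item ⇒ Item Item ⇒ Item Item Item ⇒ f Item Item ⇒ f f Item ⇒ f f f
  Item ⇒ Item Item ⇒ f Item ⇒ f Item Item ⇒ f f Item ⇒ f f f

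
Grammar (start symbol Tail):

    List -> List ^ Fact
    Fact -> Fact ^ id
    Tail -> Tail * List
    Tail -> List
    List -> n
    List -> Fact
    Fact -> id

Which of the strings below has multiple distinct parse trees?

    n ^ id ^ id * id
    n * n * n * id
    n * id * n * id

n ^ id ^ id * id: 2 trees
n * n * n * id: 1 tree
n * id * n * id: 1 tree

n ^ id ^ id * id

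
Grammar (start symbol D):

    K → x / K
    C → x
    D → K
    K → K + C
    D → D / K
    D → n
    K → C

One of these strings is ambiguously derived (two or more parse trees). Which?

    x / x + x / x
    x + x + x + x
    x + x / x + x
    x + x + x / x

x / x + x / x: 3 trees
x + x + x + x: 1 tree
x + x / x + x: 1 tree
x + x + x / x: 1 tree

x / x + x / x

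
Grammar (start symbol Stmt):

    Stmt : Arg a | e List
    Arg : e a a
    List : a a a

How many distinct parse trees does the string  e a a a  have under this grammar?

Parse trees for e a a a:
  [Stmt [Arg e a a] a]
  [Stmt e [List a a a]]

2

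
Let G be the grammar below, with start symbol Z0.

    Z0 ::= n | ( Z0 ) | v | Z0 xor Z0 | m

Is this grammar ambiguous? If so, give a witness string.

Ambiguous

Witness: m xor m xor m

Derivation 1: Z0 ⇒ Z0 xor Z0 ⇒ Z0 xor Z0 xor Z0 ⇒ m xor Z0 xor Z0 ⇒ m xor m xor Z0 ⇒ m xor m xor m
Derivation 2: Z0 ⇒ Z0 xor Z0 ⇒ m xor Z0 ⇒ m xor Z0 xor Z0 ⇒ m xor m xor Z0 ⇒ m xor m xor m

Two distinct leftmost derivations for the same string.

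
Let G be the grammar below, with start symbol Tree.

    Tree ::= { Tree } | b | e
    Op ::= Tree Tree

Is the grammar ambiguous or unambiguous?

Unambiguous

(Op is unreachable from Tree, so its rules don't affect L(Tree).) L(Tree) is { openⁿ atom closeⁿ : n ≥ 0 }. The bracket depth fixes n, and the derivation is forced at every step.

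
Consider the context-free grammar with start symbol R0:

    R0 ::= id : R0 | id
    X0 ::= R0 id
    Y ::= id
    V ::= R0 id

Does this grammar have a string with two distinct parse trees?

Unambiguous

Only R0 is reachable from R0; ignoring the rest: The reachable grammar is A → atom sep A | atom. Each atom is followed by either the separator (recurse) or end-of-string (stop) — no choice point.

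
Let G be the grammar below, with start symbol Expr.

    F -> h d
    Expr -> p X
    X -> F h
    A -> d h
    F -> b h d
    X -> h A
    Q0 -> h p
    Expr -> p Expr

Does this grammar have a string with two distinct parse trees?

Witness: p h d h

Derivation 1: Expr ⇒ p X ⇒ p F h ⇒ p h d h
Derivation 2: Expr ⇒ p X ⇒ p h A ⇒ p h d h

Two distinct leftmost derivations for the same string.

Ambiguous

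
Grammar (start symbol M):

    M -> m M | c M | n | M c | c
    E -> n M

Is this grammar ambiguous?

Ambiguous

Witness: c c

Derivation 1: M ⇒ c M ⇒ c c
Derivation 2: M ⇒ M c ⇒ c c

Two distinct leftmost derivations for the same string.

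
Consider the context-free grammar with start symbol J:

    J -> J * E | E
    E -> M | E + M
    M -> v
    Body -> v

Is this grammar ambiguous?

Only J, E, M are reachable from J; ignoring the rest: The grammar is stratified — J handles '*' (left-recursive), E handles '+', M atoms. Each operator has a fixed associativity and precedence level, so every string has one parse.

Unambiguous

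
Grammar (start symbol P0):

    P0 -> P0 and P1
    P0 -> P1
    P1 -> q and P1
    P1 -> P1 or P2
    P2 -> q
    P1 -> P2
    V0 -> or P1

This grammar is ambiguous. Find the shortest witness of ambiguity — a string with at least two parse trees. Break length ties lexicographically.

q and q

length 1: no string has ≥2 trees
length 3: q and q has 2 parse trees

Two derivations of q and q:
  P0 ⇒ P0 and P1 ⇒ P1 and P1 ⇒ P2 and P1 ⇒ q and P1 ⇒ q and P2 ⇒ q and q
  P0 ⇒ P1 ⇒ q and P1 ⇒ q and P2 ⇒ q and q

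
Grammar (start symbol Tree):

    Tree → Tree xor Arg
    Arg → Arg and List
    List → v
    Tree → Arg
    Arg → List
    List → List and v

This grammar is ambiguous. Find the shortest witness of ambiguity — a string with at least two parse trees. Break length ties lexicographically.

length 1: no string has ≥2 trees
length 3: v and v has 2 parse trees

Two derivations of v and v:
  Tree ⇒ Arg ⇒ Arg and List ⇒ List and List ⇒ v and List ⇒ v and v
  Tree ⇒ Arg ⇒ List ⇒ List and v ⇒ v and v

v and v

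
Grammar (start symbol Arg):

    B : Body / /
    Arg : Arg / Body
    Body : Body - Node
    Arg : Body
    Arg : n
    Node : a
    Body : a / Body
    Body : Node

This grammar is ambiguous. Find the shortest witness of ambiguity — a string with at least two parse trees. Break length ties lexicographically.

length 1: no string has ≥2 trees
length 3: a / a has 2 parse trees

Two derivations of a / a:
  Arg ⇒ Arg / Body ⇒ Body / Body ⇒ Node / Body ⇒ a / Body ⇒ a / Node ⇒ a / a
  Arg ⇒ Body ⇒ a / Body ⇒ a / Node ⇒ a / a

a / a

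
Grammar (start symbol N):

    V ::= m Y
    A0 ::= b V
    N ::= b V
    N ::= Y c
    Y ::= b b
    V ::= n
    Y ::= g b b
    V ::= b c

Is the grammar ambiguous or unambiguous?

Ambiguous

Witness: b b c

Derivation 1: N ⇒ b V ⇒ b b c
Derivation 2: N ⇒ Y c ⇒ b b c

Two distinct leftmost derivations for the same string.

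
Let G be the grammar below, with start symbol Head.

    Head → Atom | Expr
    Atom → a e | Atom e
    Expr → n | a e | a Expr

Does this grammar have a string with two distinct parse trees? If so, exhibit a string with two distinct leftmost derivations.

Witness: a e

Derivation 1: Head ⇒ Atom ⇒ a e
Derivation 2: Head ⇒ Expr ⇒ a e

Two distinct leftmost derivations for the same string.

Ambiguous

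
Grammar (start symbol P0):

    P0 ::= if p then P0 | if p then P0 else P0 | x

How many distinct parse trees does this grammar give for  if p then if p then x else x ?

Parse trees for if p then if p then x else x:
  [P0 if p then [P0 if p then [P0 x] else [P0 x]]]
  [P0 if p then [P0 if p then [P0 x]] else [P0 x]]

2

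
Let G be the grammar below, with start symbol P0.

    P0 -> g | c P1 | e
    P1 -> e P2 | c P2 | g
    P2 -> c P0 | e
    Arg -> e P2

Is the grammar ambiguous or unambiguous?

Only P0, P1, P2 are reachable from P0; ignoring the rest: Restricted to the reachable nonterminals, every rule has the form A → t or A → t B, and no two rules for the same A share a first terminal. The grammar encodes a DFA — one run per string.

Unambiguous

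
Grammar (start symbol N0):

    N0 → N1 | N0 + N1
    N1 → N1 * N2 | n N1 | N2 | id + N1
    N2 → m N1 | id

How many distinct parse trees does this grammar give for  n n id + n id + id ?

Parse trees for n n id + n id + id:
  [N0 [N1 n [N1 n [N1 id + [N1 n [N1 id + [N1 [N2 id]]]]]]]]
  [N0 [N0 [N1 n [N1 n [N1 [N2 id]]]]] + [N1 n [N1 id + [N1 [N2 id]]]]]
  [N0 [N0 [N1 n [N1 n [N1 id + [N1 n [N1 [N2 id]]]]]]] + [N1 [N2 id]]]
  [N0 [N0 [N0 [N1 n [N1 n [N1 [N2 id]]]]] + [N1 n [N1 [N2 id]]]] + [N1 [N2 id]]]

4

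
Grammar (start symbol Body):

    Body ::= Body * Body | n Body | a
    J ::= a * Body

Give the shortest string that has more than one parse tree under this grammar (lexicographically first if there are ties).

length 1: no string has ≥2 trees
length 2: no string has ≥2 trees
length 3: no string has ≥2 trees
length 4: n a * a has 2 parse trees

Two derivations of n a * a:
  Body ⇒ Body * Body ⇒ n Body * Body ⇒ n a * Body ⇒ n a * a
  Body ⇒ n Body ⇒ n Body * Body ⇒ n a * Body ⇒ n a * a

n a * a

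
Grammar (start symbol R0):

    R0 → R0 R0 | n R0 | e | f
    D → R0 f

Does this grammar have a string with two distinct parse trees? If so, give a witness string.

Ambiguous

Witness: e e e

Derivation 1: R0 ⇒ R0 R0 ⇒ R0 R0 R0 ⇒ e R0 R0 ⇒ e e R0 ⇒ e e e
Derivation 2: R0 ⇒ R0 R0 ⇒ e R0 ⇒ e R0 R0 ⇒ e e R0 ⇒ e e e

Two distinct leftmost derivations for the same string.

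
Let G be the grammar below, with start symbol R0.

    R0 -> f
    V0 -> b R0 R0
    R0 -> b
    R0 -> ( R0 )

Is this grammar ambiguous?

Only R0 is reachable from R0; ignoring the rest: L(R0) is { openⁿ atom closeⁿ : n ≥ 0 }. The bracket depth fixes n, and the derivation is forced at every step.

Unambiguous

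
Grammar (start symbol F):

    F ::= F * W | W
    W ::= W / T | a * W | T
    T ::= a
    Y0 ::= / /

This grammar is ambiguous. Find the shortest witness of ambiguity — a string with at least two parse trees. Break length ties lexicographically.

length 1: no string has ≥2 trees
length 3: a * a has 2 parse trees

Two derivations of a * a:
  F ⇒ F * W ⇒ W * W ⇒ T * W ⇒ a * W ⇒ a * T ⇒ a * a
  F ⇒ W ⇒ a * W ⇒ a * T ⇒ a * a

a * a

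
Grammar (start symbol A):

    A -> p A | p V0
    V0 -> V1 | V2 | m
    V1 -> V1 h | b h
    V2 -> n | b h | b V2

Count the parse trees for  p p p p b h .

Parse trees for p p p p b h:
  [A p [A p [A p [A p [V0 [V1 b h]]]]]]
  [A p [A p [A p [A p [V0 [V2 b h]]]]]]

2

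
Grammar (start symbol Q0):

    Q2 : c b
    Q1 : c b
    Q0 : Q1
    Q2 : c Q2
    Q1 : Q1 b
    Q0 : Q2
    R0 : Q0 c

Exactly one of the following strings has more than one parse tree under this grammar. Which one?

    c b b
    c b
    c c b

c b b: 1 tree
c b: 2 trees
c c b: 1 tree

c b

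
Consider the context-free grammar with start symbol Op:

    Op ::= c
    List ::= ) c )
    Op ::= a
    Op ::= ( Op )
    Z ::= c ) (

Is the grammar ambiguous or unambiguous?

Only Op is reachable from Op; ignoring the rest: Each string is a nest of matched brackets around a single atom. An opening bracket forces the recursive rule; an atom forces the base rule.

Unambiguous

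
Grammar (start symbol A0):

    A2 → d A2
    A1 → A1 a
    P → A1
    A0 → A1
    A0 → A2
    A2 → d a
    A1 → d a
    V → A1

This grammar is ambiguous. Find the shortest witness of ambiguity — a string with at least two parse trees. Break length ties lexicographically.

d a

length 2: d a has 2 parse trees

Two derivations of d a:
  A0 ⇒ A1 ⇒ d a
  A0 ⇒ A2 ⇒ d a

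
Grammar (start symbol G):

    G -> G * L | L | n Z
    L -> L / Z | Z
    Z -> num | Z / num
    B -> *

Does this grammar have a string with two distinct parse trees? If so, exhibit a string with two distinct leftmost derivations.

Ambiguous

Witness: num / num

Derivation 1: G ⇒ L ⇒ L / Z ⇒ Z / Z ⇒ num / Z ⇒ num / num
Derivation 2: G ⇒ L ⇒ Z ⇒ Z / num ⇒ num / num

Two distinct leftmost derivations for the same string.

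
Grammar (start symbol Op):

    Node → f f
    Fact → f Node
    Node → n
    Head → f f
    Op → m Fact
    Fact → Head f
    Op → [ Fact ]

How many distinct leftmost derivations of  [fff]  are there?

2

Parse trees for [fff]:
  [Op [ [Fact f [Node f f]] ]]
  [Op [ [Fact [Head f f] f] ]]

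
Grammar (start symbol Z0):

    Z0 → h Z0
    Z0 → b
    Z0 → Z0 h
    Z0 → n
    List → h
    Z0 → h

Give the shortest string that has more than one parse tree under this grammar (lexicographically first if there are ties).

h h

length 1: no string has ≥2 trees
length 2: h h has 2 parse trees

Two derivations of h h:
  Z0 ⇒ h Z0 ⇒ h h
  Z0 ⇒ Z0 h ⇒ h h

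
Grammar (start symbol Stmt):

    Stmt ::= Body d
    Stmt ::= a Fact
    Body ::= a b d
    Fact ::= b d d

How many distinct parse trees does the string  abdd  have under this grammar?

2

Parse trees for abdd:
  [Stmt [Body a b d] d]
  [Stmt a [Fact b d d]]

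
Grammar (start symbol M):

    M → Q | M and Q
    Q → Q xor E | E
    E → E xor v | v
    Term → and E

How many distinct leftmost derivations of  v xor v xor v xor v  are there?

Parse trees for v xor v xor v xor v:
  [M [Q [Q [E v]] xor [E [E [E v] xor v] xor v]]]
  [M [Q [Q [Q [E v]] xor [E v]] xor [E [E v] xor v]]]
  [M [Q [Q [E [E v] xor v]] xor [E [E v] xor v]]]
  [M [Q [Q [Q [E v]] xor [E [E v] xor v]] xor [E v]]]
  [M [Q [Q [Q [Q [E v]] xor [E v]] xor [E v]] xor [E v]]]
  [M [Q [Q [Q [E [E v] xor v]] xor [E v]] xor [E v]]]
  [M [Q [Q [E [E [E v] xor v] xor v]] xor [E v]]]
  [M [Q [E [E [E [E v] xor v] xor v] xor v]]]

8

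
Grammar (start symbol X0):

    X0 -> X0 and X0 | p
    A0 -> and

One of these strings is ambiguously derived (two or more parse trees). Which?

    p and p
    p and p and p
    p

p and p and p

p and p: 1 tree
p and p and p: 2 trees
p: 1 tree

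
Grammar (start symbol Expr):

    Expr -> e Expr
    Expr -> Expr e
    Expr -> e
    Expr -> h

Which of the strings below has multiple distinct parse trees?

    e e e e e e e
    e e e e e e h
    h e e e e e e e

e e e e e e e

e e e e e e e: 64 trees
e e e e e e h: 1 tree
h e e e e e e e: 1 tree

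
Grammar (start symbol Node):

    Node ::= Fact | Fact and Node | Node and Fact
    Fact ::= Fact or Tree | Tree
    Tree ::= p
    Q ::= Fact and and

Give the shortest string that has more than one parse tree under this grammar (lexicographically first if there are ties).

p and p

length 1: no string has ≥2 trees
length 3: p and p has 2 parse trees

Two derivations of p and p:
  Node ⇒ Fact and Node ⇒ Tree and Node ⇒ p and Node ⇒ p and Fact ⇒ p and Tree ⇒ p and p
  Node ⇒ Node and Fact ⇒ Fact and Fact ⇒ Tree and Fact ⇒ p and Fact ⇒ p and Tree ⇒ p and p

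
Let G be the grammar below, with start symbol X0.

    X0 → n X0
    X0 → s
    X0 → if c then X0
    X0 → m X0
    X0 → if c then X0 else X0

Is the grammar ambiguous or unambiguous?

Witness: if c then if c then s else s

Derivation 1: X0 ⇒ if c then X0 ⇒ if c then if c then X0 else X0 ⇒ if c then if c then s else X0 ⇒ if c then if c then s else s
Derivation 2: X0 ⇒ if c then X0 else X0 ⇒ if c then if c then X0 else X0 ⇒ if c then if c then s else X0 ⇒ if c then if c then s else s

Two distinct leftmost derivations for the same string.

Ambiguous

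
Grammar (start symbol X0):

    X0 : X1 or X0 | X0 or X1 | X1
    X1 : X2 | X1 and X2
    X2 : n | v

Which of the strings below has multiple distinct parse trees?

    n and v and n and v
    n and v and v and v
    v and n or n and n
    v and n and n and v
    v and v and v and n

n and v and n and v: 1 tree
n and v and v and v: 1 tree
v and n or n and n: 2 trees
v and n and n and v: 1 tree
v and v and v and n: 1 tree

v and n or n and n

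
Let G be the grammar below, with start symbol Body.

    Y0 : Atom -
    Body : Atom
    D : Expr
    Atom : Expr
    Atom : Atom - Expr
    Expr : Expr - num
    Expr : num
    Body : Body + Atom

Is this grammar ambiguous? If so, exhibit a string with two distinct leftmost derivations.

Ambiguous

Witness: num - num

Derivation 1: Body ⇒ Atom ⇒ Expr ⇒ Expr - num ⇒ num - num
Derivation 2: Body ⇒ Atom ⇒ Atom - Expr ⇒ Expr - Expr ⇒ num - Expr ⇒ num - num

Two distinct leftmost derivations for the same string.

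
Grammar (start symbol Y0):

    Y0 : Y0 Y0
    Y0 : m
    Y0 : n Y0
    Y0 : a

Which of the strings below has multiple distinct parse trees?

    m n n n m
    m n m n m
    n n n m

m n m n m

m n n n m: 1 tree
m n m n m: 3 trees
n n n m: 1 tree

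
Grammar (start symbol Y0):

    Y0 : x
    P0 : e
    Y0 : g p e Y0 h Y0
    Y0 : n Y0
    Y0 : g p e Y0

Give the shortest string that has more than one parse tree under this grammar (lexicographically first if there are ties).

g p e g p e x h x

length 1: no string has ≥2 trees
length 2: no string has ≥2 trees
length 3: no string has ≥2 trees
length 4: no string has ≥2 trees
length 5: no string has ≥2 trees
length 6: no string has ≥2 trees
length 7: no string has ≥2 trees
length 8: no string has ≥2 trees
length 9: g p e g p e x h x has 2 parse trees

Two derivations of g p e g p e x h x:
  Y0 ⇒ g p e Y0 h Y0 ⇒ g p e g p e Y0 h Y0 ⇒ g p e g p e x h Y0 ⇒ g p e g p e x h x
  Y0 ⇒ g p e Y0 ⇒ g p e g p e Y0 h Y0 ⇒ g p e g p e x h Y0 ⇒ g p e g p e x h x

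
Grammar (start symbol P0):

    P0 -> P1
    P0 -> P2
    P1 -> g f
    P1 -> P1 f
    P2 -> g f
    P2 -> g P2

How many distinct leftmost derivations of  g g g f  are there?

Parse trees for g g g f:
  [P0 [P2 g [P2 g [P2 g f]]]]

1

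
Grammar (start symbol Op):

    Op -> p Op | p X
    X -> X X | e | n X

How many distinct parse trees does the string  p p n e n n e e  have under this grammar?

Parse trees for p p n e n n e e (showing first 6 of 9):
  [Op p [Op p [X [X n [X e]] [X [X n [X n [X e]]] [X e]]]]]
  [Op p [Op p [X [X n [X e]] [X n [X [X n [X e]] [X e]]]]]]
  [Op p [Op p [X [X n [X e]] [X n [X n [X [X e] [X e]]]]]]]
  [Op p [Op p [X [X [X n [X e]] [X n [X n [X e]]]] [X e]]]]
  [Op p [Op p [X [X n [X [X e] [X n [X n [X e]]]]] [X e]]]]
  [Op p [Op p [X n [X [X e] [X [X n [X n [X e]]] [X e]]]]]]

9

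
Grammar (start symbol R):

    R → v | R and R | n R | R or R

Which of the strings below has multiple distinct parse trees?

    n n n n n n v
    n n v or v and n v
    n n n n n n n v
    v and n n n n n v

n n v or v and n v

n n n n n n v: 1 tree
n n v or v and n v: 9 trees
n n n n n n n v: 1 tree
v and n n n n n v: 1 tree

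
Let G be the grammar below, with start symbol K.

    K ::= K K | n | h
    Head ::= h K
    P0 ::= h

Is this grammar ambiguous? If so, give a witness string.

Witness: h h h

Derivation 1: K ⇒ K K ⇒ K K K ⇒ h K K ⇒ h h K ⇒ h h h
Derivation 2: K ⇒ K K ⇒ h K ⇒ h K K ⇒ h h K ⇒ h h h

Two distinct leftmost derivations for the same string.

Ambiguous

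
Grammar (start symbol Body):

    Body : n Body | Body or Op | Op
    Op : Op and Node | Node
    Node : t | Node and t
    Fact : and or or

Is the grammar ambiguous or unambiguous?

Ambiguous

Witness: t and t

Derivation 1: Body ⇒ Op ⇒ Op and Node ⇒ Node and Node ⇒ t and Node ⇒ t and t
Derivation 2: Body ⇒ Op ⇒ Node ⇒ Node and t ⇒ t and t

Two distinct leftmost derivations for the same string.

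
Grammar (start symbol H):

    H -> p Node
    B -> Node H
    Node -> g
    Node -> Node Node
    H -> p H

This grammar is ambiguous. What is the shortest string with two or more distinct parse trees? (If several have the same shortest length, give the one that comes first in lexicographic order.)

p g g g

length 2: no string has ≥2 trees
length 3: no string has ≥2 trees
length 4: p g g g has 2 parse trees

Two derivations of p g g g:
  H ⇒ p Node ⇒ p Node Node ⇒ p g Node ⇒ p g Node Node ⇒ p g g Node ⇒ p g g g
  H ⇒ p Node ⇒ p Node Node ⇒ p Node Node Node ⇒ p g Node Node ⇒ p g g Node ⇒ p g g g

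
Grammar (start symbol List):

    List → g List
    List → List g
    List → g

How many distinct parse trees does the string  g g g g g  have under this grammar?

16

Parse trees for g g g g g (showing first 6 of 16):
  [List g [List g [List g [List g [List g]]]]]
  [List g [List g [List g [List [List g] g]]]]
  [List g [List g [List [List g [List g]] g]]]
  [List g [List g [List [List [List g] g] g]]]
  [List g [List [List g [List g [List g]]] g]]
  [List g [List [List g [List [List g] g]] g]]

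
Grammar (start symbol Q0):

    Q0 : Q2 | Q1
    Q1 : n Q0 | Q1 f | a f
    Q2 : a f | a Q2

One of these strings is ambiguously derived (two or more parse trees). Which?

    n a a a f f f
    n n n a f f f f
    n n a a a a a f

n n n a f f f f

n a a a f f f: 1 tree
n n n a f f f f: 30 trees
n n a a a a a f: 1 tree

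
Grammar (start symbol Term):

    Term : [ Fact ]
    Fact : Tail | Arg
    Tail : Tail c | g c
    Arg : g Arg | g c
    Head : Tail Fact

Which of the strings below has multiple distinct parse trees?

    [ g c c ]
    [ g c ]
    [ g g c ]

[ g c c ]: 1 tree
[ g c ]: 2 trees
[ g g c ]: 1 tree

[ g c ]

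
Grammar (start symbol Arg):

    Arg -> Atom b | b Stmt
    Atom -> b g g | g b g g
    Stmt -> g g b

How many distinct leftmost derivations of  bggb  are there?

2

Parse trees for bggb:
  [Arg [Atom b g g] b]
  [Arg b [Stmt g g b]]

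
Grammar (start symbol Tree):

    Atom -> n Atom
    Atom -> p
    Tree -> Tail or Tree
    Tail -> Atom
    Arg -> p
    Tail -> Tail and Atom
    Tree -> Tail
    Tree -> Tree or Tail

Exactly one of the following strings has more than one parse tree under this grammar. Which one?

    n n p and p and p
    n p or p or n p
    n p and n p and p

n p or p or n p

n n p and p and p: 1 tree
n p or p or n p: 4 trees
n p and n p and p: 1 tree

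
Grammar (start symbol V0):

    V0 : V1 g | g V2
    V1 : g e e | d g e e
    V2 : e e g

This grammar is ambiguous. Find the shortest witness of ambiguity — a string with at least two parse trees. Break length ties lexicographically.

g e e g

length 4: g e e g has 2 parse trees

Two derivations of g e e g:
  V0 ⇒ V1 g ⇒ g e e g
  V0 ⇒ g V2 ⇒ g e e g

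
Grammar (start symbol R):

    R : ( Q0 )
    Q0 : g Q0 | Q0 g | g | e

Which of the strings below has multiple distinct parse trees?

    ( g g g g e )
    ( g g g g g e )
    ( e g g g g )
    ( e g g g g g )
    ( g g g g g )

( g g g g e ): 1 tree
( g g g g g e ): 1 tree
( e g g g g ): 1 tree
( e g g g g g ): 1 tree
( g g g g g ): 16 trees

( g g g g g )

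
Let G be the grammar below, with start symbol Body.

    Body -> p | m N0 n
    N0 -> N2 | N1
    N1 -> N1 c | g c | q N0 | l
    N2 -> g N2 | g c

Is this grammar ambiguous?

Witness: m g c n

Derivation 1: Body ⇒ m N0 n ⇒ m N2 n ⇒ m g c n
Derivation 2: Body ⇒ m N0 n ⇒ m N1 n ⇒ m g c n

Two distinct leftmost derivations for the same string.

Ambiguous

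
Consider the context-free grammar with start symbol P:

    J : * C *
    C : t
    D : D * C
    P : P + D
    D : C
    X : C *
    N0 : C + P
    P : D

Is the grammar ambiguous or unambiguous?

Unambiguous

Only P, D, C are reachable from P; ignoring the rest: This is a standard precedence ladder (P over D over C), with each level left-recursive on its own operator ('+' at P, '*' at D). That structure is LR(1), hence unambiguous.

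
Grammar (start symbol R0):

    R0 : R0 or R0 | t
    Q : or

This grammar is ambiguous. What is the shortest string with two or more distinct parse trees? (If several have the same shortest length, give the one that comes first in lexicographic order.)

t or t or t

length 1: no string has ≥2 trees
length 3: no string has ≥2 trees
length 5: t or t or t has 2 parse trees

Two derivations of t or t or t:
  R0 ⇒ R0 or R0 ⇒ R0 or R0 or R0 ⇒ t or R0 or R0 ⇒ t or t or R0 ⇒ t or t or t
  R0 ⇒ R0 or R0 ⇒ t or R0 ⇒ t or R0 or R0 ⇒ t or t or R0 ⇒ t or t or t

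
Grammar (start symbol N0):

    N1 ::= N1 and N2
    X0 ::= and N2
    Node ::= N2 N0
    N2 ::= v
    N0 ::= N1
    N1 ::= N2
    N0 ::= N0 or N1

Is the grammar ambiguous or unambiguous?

Unambiguous

(X0, Node are unreachable from N0, so their rules don't affect L(N0).) This is a standard precedence ladder (N0 over N1 over N2), with each level left-recursive on its own operator ('or' at N0, 'and' at N1). That structure is LR(1), hence unambiguous.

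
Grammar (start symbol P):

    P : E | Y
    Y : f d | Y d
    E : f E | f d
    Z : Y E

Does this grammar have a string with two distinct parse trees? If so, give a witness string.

Ambiguous

Witness: f d

Derivation 1: P ⇒ E ⇒ f d
Derivation 2: P ⇒ Y ⇒ f d

Two distinct leftmost derivations for the same string.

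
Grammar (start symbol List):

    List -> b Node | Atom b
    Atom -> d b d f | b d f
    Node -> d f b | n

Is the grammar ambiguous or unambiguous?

Ambiguous

Witness: b d f b

Derivation 1: List ⇒ b Node ⇒ b d f b
Derivation 2: List ⇒ Atom b ⇒ b d f b

Two distinct leftmost derivations for the same string.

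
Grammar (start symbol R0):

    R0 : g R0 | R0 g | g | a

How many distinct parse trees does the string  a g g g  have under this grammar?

Parse trees for a g g g:
  [R0 [R0 [R0 [R0 a] g] g] g]

1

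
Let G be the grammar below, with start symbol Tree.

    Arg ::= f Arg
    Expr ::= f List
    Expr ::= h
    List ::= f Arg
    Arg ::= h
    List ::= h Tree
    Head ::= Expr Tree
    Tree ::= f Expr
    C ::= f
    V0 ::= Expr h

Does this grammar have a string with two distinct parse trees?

(C, V0, Head are unreachable from Tree, so their rules don't affect L(Tree).) Each reachable nonterminal has at most one production per leading terminal, and all productions are right-linear; the derivation is determined token-by-token.

Unambiguous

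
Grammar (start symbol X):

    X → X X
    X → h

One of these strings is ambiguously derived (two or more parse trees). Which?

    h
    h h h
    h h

h: 1 tree
h h h: 2 trees
h h: 1 tree

h h h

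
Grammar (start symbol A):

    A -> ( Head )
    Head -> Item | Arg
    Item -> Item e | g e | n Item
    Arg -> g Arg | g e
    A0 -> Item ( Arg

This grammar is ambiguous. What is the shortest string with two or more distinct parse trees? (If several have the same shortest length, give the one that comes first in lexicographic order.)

( g e )

length 4: ( g e ) has 2 parse trees

Two derivations of ( g e ):
  A ⇒ ( Head ) ⇒ ( Item ) ⇒ ( g e )
  A ⇒ ( Head ) ⇒ ( Arg ) ⇒ ( g e )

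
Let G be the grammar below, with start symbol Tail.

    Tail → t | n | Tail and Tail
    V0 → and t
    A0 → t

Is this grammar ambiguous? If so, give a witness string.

Witness: n and n and n

Derivation 1: Tail ⇒ Tail and Tail ⇒ n and Tail ⇒ n and Tail and Tail ⇒ n and n and Tail ⇒ n and n and n
Derivation 2: Tail ⇒ Tail and Tail ⇒ Tail and Tail and Tail ⇒ n and Tail and Tail ⇒ n and n and Tail ⇒ n and n and n

Two distinct leftmost derivations for the same string.

Ambiguous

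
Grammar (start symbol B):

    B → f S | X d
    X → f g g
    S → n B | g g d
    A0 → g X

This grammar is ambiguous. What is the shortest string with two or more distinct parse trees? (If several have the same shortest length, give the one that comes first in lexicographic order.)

f g g d

length 4: f g g d has 2 parse trees

Two derivations of f g g d:
  B ⇒ f S ⇒ f g g d
  B ⇒ X d ⇒ f g g d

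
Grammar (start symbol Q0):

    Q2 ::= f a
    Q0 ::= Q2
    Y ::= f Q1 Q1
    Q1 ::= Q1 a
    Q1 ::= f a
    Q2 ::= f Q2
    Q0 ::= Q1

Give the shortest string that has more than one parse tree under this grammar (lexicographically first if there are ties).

length 2: f a has 2 parse trees

Two derivations of f a:
  Q0 ⇒ Q2 ⇒ f a
  Q0 ⇒ Q1 ⇒ f a

f a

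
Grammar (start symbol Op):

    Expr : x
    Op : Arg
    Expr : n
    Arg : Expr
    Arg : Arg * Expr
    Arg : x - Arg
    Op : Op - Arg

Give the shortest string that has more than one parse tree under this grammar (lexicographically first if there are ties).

x - n

length 1: no string has ≥2 trees
length 3: x - n has 2 parse trees

Two derivations of x - n:
  Op ⇒ Arg ⇒ x - Arg ⇒ x - Expr ⇒ x - n
  Op ⇒ Op - Arg ⇒ Arg - Arg ⇒ Expr - Arg ⇒ x - Arg ⇒ x - Expr ⇒ x - n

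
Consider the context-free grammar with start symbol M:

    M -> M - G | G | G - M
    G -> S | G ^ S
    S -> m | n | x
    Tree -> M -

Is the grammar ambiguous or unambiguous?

Ambiguous

Witness: m - m

Derivation 1: M ⇒ M - G ⇒ G - G ⇒ S - G ⇒ m - G ⇒ m - S ⇒ m - m
Derivation 2: M ⇒ G - M ⇒ S - M ⇒ m - M ⇒ m - G ⇒ m - S ⇒ m - m

Two distinct leftmost derivations for the same string.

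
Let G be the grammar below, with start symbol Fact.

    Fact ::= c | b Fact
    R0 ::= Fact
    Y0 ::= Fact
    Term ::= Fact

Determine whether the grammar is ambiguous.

Unambiguous

(R0, Y0, Term are unreachable from Fact, so their rules don't affect L(Fact).) The reachable rules are right-linear with at most one rule per (nonterminal, next-terminal) pair. Each input token forces the next rule, so parsing is deterministic.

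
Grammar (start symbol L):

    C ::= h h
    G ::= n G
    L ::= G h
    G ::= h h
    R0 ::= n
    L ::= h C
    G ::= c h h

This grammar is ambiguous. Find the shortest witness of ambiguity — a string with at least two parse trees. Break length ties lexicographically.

length 3: h h h has 2 parse trees

Two derivations of h h h:
  L ⇒ G h ⇒ h h h
  L ⇒ h C ⇒ h h h

h h h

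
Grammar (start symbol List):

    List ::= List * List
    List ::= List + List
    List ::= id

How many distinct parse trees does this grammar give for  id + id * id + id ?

5

Parse trees for id + id * id + id:
  [List [List [List id] + [List id]] * [List [List id] + [List id]]]
  [List [List id] + [List [List id] * [List [List id] + [List id]]]]
  [List [List id] + [List [List [List id] * [List id]] + [List id]]]
  [List [List [List [List id] + [List id]] * [List id]] + [List id]]
  [List [List [List id] + [List [List id] * [List id]]] + [List id]]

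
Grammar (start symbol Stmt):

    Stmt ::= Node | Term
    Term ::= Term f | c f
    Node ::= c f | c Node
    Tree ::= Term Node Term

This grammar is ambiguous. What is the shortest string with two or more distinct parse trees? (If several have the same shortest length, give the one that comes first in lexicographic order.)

c f

length 2: c f has 2 parse trees

Two derivations of c f:
  Stmt ⇒ Node ⇒ c f
  Stmt ⇒ Term ⇒ c f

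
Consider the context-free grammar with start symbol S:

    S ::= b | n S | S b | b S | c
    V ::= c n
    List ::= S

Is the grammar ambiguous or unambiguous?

Ambiguous

Witness: b b

Derivation 1: S ⇒ S b ⇒ b b
Derivation 2: S ⇒ b S ⇒ b b

Two distinct leftmost derivations for the same string.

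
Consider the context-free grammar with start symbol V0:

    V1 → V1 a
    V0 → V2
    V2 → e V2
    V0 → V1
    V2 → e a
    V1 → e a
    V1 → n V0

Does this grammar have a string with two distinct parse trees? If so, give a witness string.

Ambiguous

Witness: e a

Derivation 1: V0 ⇒ V2 ⇒ e a
Derivation 2: V0 ⇒ V1 ⇒ e a

Two distinct leftmost derivations for the same string.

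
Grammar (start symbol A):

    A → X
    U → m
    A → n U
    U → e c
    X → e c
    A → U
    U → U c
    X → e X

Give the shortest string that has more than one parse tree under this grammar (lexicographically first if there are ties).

e c

length 1: no string has ≥2 trees
length 2: e c has 2 parse trees

Two derivations of e c:
  A ⇒ X ⇒ e c
  A ⇒ U ⇒ e c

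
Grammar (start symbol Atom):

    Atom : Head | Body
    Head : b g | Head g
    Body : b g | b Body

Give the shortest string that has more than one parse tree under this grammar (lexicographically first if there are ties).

b g

length 2: b g has 2 parse trees

Two derivations of b g:
  Atom ⇒ Head ⇒ b g
  Atom ⇒ Body ⇒ b g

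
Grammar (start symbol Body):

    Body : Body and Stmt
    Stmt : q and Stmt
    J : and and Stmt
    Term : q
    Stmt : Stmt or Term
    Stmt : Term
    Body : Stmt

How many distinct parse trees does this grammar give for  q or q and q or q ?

1

Parse trees for q or q and q or q:
  [Body [Body [Stmt [Stmt [Term q]] or [Term q]]] and [Stmt [Stmt [Term q]] or [Term q]]]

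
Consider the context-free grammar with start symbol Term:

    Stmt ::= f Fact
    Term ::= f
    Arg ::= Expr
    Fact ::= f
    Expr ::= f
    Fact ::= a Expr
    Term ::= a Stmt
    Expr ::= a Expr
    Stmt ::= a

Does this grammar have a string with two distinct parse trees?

(Arg is unreachable from Term, so its rules don't affect L(Term).) Restricted to the reachable nonterminals, every rule has the form A → t or A → t B, and no two rules for the same A share a first terminal. The grammar encodes a DFA — one run per string.

Unambiguous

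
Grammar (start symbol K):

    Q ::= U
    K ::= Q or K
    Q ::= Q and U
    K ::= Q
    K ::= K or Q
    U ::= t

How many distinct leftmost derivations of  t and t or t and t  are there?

Parse trees for t and t or t and t:
  [K [Q [Q [U t]] and [U t]] or [K [Q [Q [U t]] and [U t]]]]
  [K [K [Q [Q [U t]] and [U t]]] or [Q [Q [U t]] and [U t]]]

2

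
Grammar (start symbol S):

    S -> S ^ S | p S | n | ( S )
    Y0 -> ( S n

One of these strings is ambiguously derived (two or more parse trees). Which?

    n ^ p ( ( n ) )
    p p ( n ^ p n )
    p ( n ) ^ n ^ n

p ( n ) ^ n ^ n

n ^ p ( ( n ) ): 1 tree
p p ( n ^ p n ): 1 tree
p ( n ) ^ n ^ n: 5 trees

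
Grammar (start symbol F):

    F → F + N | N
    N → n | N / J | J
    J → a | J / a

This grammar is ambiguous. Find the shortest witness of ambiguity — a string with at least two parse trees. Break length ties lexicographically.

length 1: no string has ≥2 trees
length 3: a / a has 2 parse trees

Two derivations of a / a:
  F ⇒ N ⇒ N / J ⇒ J / J ⇒ a / J ⇒ a / a
  F ⇒ N ⇒ J ⇒ J / a ⇒ a / a

a / a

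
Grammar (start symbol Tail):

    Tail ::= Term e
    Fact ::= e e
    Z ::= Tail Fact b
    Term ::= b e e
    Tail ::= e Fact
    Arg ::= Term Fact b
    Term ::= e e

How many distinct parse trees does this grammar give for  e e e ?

Parse trees for e e e:
  [Tail [Term e e] e]
  [Tail e [Fact e e]]

2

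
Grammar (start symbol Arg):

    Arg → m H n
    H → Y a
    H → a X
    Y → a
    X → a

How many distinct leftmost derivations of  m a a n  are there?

2

Parse trees for m a a n:
  [Arg m [H [Y a] a] n]
  [Arg m [H a [X a]] n]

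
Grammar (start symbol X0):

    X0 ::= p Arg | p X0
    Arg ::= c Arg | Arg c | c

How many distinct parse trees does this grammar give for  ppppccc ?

4

Parse trees for ppppccc:
  [X0 p [X0 p [X0 p [X0 p [Arg c [Arg c [Arg c]]]]]]]
  [X0 p [X0 p [X0 p [X0 p [Arg c [Arg [Arg c] c]]]]]]
  [X0 p [X0 p [X0 p [X0 p [Arg [Arg c [Arg c]] c]]]]]
  [X0 p [X0 p [X0 p [X0 p [Arg [Arg [Arg c] c] c]]]]]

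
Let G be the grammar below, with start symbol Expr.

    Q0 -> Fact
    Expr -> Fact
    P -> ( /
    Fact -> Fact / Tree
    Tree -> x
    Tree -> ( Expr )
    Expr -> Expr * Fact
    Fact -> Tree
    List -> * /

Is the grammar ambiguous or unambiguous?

(Q0, List, P are unreachable from Expr, so their rules don't affect L(Expr).) The grammar is stratified — Expr handles '*' (left-recursive), Fact handles '/', Tree atoms. Each operator has a fixed associativity and precedence level, so every string has one parse.

Unambiguous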